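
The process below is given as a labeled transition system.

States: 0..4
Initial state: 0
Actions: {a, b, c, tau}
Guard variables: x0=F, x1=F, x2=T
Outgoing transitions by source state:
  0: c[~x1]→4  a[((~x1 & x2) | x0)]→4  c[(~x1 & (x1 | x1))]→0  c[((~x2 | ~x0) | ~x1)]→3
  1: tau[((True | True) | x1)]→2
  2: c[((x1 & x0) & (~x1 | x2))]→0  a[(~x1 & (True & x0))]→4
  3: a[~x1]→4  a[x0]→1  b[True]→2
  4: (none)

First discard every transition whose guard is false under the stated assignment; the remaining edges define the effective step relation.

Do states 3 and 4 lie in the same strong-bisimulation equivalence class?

Compute ~ classes (split until stable):
  π0 = {{0,1,2,3,4}}
  π1 = {{0},{1},{2,4},{3}}
stable after 2 split(s): 4 block(s)
3∈{3}, 4∈{2,4}

Answer: NOT BISIMILAR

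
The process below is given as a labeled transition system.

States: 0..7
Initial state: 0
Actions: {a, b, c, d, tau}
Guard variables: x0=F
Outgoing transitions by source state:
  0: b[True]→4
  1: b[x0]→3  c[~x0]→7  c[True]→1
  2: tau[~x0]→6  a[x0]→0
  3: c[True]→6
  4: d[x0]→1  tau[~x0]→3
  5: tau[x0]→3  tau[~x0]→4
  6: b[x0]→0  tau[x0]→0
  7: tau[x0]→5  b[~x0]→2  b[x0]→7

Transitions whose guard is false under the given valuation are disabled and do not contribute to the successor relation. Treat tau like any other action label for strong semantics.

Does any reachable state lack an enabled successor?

Reach set: {0,3,4,6}
  0: b→4  [1 out]
  3: c→6  [1 out]
  4: tau→3  [1 out]
  6: ∅  [STUCK]
Path to 6: b·tau·c

Answer: DEADLOCK at state 6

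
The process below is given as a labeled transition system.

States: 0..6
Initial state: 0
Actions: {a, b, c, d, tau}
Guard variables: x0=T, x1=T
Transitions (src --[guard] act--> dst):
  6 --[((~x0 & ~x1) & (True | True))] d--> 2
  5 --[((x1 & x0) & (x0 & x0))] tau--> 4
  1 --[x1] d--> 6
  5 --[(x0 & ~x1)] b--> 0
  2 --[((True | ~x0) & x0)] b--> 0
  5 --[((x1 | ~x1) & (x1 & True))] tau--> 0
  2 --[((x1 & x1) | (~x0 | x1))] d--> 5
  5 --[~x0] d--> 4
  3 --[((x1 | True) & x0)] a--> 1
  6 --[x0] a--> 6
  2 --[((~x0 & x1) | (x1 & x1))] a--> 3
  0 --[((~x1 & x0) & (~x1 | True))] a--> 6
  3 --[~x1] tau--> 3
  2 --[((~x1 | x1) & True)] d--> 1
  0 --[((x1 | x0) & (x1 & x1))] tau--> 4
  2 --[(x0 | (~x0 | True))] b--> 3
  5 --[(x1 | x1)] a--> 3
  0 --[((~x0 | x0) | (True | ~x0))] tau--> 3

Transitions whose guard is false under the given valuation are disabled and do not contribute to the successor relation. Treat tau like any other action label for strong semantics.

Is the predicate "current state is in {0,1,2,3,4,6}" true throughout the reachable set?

Answer: INVARIANT HOLDS

Working:
Inv-set: {0,1,2,3,4,6}
Reachable = {0,1,3,4,6}
  0: ok
  1: ok
  3: ok
  4: ok
  6: ok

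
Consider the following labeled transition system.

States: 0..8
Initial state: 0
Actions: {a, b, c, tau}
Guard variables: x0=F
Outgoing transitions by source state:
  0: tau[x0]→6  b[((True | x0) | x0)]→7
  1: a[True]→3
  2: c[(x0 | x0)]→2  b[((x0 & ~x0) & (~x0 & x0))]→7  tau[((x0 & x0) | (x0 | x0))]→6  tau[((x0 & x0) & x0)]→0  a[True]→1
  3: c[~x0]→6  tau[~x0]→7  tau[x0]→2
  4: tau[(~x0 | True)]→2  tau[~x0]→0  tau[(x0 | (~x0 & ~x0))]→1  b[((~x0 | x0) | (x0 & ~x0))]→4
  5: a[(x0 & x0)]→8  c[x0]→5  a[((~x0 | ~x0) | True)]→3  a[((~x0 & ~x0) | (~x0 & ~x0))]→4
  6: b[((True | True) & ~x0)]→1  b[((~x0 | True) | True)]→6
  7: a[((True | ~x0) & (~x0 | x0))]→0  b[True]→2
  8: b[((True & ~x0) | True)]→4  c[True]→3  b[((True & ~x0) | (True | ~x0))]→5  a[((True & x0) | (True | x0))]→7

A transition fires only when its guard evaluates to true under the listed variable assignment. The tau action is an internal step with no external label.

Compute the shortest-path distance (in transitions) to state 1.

BFS to 1:
  L0 = {0}
  L1 = {7}
  L2 = {2}
  L3 = {1}
first hit 1 at d=3 via b·b·a

Answer: 3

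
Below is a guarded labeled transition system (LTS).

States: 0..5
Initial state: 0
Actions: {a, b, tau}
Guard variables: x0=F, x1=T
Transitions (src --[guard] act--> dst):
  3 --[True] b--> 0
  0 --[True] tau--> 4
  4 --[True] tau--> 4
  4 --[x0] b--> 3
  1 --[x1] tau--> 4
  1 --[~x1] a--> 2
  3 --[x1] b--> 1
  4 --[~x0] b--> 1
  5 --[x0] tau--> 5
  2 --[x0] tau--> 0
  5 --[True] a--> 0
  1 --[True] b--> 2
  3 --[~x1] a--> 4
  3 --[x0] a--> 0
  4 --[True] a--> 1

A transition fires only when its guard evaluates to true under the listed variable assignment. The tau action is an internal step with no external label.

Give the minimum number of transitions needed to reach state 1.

Breadth-first toward 1:
  L0 = {0}
  L1 = {4}
  L2 = {1}
depth(1)=2, e.g. tau·a

Answer: 2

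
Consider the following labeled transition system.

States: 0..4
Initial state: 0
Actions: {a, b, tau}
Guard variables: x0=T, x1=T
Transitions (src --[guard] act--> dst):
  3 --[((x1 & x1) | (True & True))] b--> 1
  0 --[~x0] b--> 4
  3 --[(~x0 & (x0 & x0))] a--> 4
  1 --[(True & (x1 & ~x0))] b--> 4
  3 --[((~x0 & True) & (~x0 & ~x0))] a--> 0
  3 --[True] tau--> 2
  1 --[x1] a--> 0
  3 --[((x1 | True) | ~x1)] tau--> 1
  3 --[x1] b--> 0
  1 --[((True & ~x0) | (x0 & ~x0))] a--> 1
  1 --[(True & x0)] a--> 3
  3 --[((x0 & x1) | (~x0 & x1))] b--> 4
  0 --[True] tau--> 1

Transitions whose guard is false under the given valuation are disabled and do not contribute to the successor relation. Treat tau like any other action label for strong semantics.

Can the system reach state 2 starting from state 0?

After dropping false guards: 8 live edges.
Layer 0: {0}
Layer 1: {1}  cumulative {0,1}
Layer 2: {3}  cumulative {0,1,3}
Layer 3: {2,4}  cumulative {0,1,2,3,4}
R = {0,1,2,3,4}
witness 2: tau·a·tau

Answer: REACHABLE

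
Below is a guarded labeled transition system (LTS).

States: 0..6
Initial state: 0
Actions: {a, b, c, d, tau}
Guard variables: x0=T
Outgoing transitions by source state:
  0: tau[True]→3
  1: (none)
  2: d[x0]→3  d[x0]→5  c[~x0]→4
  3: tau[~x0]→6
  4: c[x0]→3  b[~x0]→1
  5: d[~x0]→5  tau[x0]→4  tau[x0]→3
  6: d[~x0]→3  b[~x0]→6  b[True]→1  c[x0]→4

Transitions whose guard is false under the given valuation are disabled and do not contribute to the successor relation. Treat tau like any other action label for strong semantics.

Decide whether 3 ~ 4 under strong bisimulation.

Answer: NOT BISIMILAR

Analysis:
Refine partition for ~:
  round 0: {{0,1,2,3,4,5,6}}
  round 1: {{0,5},{1,3},{2},{4},{6}}
  round 2: {{0},{1,3},{2},{4},{5},{6}}
6 equivalence class(es) (converged in 3)
3∈{1,3}, 4∈{4}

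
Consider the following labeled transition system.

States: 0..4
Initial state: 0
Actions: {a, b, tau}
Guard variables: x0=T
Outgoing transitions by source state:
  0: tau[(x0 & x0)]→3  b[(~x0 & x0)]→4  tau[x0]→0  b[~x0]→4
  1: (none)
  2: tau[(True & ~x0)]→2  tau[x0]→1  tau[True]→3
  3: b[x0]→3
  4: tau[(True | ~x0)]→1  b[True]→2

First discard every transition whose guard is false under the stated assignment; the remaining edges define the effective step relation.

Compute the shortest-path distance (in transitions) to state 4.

Answer: UNREACHABLE

Analysis:
Layered search for 4:
  L0 = {0}
  L1 = {3}
4 never appears.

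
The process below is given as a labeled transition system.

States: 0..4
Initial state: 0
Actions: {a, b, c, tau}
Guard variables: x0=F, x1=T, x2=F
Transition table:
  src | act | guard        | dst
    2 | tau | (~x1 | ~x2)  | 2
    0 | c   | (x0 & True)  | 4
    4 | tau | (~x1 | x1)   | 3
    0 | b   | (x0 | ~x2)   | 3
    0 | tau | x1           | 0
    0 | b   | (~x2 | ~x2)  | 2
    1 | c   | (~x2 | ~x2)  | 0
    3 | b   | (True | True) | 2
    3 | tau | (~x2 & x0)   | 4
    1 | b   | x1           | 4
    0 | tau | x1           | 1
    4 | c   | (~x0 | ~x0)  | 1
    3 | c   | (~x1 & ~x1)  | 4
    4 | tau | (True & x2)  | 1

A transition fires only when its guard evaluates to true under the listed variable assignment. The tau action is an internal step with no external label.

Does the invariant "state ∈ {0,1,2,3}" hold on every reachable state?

Allowed set {0,1,2,3}
Reach set: {0,1,2,3,4}
  0: ok
  1: ok
  2: ok
  3: ok
  4: VIOLATES
witness against invariant: tau·b → 4

Answer: INVARIANT VIOLATED at state 4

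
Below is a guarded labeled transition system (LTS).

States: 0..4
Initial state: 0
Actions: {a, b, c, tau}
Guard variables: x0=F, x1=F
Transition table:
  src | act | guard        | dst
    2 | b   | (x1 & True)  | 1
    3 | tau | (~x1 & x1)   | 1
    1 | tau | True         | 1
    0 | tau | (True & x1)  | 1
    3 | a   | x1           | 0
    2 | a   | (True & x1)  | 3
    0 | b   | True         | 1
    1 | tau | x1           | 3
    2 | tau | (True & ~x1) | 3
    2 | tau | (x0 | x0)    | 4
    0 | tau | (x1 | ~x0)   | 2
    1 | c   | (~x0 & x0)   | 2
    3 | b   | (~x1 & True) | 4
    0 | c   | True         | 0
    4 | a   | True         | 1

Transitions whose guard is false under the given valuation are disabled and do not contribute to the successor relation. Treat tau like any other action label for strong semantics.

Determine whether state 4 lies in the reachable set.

Answer: REACHABLE

Working:
After dropping false guards: 7 live edges.
depth 0: {0}
depth 1: {1,2}  now seen {0,1,2}
depth 2: {3}  now seen {0,1,2,3}
depth 3: {4}  now seen {0,1,2,3,4}
Reach set: {0,1,2,3,4}
Path to 4: tau·tau·b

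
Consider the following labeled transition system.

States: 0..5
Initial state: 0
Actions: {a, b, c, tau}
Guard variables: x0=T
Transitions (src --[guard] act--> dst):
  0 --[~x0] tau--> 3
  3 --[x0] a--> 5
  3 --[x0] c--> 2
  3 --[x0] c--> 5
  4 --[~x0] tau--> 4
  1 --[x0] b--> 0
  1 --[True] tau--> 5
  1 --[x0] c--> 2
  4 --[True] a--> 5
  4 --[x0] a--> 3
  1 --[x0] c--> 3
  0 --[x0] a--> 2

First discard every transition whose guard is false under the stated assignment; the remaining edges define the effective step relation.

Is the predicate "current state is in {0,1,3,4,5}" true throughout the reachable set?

Safe = {0,1,3,4,5}
Reach set: {0,2}
  0: ✓
  2: outside
witness against invariant: a → 2

Answer: INVARIANT VIOLATED at state 2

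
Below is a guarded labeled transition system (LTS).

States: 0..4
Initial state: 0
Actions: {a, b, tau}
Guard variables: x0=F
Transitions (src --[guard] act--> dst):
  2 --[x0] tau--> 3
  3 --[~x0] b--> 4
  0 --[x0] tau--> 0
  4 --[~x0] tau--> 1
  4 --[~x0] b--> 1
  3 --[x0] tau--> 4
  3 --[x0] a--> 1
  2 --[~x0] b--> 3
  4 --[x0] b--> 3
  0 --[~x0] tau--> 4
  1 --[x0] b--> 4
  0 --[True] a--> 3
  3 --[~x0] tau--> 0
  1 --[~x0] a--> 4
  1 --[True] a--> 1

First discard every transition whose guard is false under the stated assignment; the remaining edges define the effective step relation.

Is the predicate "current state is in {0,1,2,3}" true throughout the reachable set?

Inv-set: {0,1,2,3}
Reachable = {0,1,3,4}
  0: safe
  1: safe
  3: safe
  4: outside
reach 4 via tau — violates

Answer: INVARIANT VIOLATED at state 4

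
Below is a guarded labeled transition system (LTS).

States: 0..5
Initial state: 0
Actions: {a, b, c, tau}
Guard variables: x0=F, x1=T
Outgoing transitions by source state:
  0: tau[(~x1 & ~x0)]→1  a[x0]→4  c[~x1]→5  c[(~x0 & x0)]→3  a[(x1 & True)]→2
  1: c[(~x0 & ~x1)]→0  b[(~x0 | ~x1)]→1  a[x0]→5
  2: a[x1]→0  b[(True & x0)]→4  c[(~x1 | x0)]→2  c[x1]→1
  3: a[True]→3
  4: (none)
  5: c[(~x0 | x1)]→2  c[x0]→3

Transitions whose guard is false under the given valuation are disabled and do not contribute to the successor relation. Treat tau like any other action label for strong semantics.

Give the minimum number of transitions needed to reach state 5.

Layered search for 5:
  depth 0: {0}
  depth 1: {2}
  depth 2: {1}
5 never appears.

Answer: UNREACHABLE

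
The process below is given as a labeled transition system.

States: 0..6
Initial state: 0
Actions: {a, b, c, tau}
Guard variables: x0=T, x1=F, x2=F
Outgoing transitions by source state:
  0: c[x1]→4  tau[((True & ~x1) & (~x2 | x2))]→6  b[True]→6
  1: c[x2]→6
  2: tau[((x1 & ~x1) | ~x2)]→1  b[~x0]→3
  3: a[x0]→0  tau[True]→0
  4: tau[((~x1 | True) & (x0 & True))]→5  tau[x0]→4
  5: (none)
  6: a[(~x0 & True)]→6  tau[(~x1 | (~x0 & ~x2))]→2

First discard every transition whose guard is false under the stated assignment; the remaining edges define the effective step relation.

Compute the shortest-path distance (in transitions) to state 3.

Answer: UNREACHABLE

Trace:
BFS to 3:
  depth 0: {0}
  depth 1: {6}
  depth 2: {2}
  depth 3: {1}
3 never appears.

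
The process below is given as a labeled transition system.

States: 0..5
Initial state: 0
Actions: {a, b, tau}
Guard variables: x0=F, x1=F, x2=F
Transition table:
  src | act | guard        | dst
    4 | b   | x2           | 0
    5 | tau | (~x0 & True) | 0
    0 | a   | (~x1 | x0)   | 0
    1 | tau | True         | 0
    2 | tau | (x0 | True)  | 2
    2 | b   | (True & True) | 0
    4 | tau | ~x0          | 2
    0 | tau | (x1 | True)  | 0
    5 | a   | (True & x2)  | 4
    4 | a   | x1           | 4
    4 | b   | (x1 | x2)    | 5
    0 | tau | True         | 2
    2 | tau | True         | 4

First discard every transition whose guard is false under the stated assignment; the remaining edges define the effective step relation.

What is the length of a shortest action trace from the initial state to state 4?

Answer: 2

Working:
Breadth-first toward 4:
  depth 0: {0}
  depth 1: {2}
  depth 2: {4}
4 enters at depth 2; path tau·tau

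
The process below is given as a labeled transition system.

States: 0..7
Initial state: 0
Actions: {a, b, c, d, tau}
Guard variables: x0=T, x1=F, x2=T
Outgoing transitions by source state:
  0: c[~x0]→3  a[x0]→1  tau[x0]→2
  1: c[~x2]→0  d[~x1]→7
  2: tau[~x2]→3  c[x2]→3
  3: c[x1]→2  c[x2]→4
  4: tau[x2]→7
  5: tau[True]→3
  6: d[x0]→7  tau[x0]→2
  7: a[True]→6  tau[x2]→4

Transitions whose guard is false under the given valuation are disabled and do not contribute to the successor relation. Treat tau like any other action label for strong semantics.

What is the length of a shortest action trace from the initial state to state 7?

Layered search for 7:
  L0 = {0}
  L1 = {1,2}
  L2 = {3,7}
depth(7)=2, e.g. a·d

Answer: 2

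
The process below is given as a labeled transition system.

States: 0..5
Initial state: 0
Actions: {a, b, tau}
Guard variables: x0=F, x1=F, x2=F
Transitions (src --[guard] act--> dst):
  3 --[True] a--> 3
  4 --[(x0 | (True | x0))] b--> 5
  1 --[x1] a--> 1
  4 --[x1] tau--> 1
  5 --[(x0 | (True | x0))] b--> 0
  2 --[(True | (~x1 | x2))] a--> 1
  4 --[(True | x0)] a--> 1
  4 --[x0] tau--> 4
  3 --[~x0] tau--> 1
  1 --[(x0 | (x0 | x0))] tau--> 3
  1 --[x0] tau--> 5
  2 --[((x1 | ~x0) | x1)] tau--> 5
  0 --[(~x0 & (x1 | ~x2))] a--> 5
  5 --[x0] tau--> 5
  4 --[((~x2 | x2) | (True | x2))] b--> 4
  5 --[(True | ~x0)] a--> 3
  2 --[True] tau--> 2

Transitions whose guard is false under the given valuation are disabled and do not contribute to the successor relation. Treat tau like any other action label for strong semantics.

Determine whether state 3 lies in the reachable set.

After dropping false guards: 11 live edges.
Layer 0: {0}
Layer 1: {5}  cumulative {0,5}
Layer 2: {3}  cumulative {0,3,5}
Layer 3: {1}  cumulative {0,1,3,5}
R = {0,1,3,5}
trace reaching 3: a·a

Answer: REACHABLE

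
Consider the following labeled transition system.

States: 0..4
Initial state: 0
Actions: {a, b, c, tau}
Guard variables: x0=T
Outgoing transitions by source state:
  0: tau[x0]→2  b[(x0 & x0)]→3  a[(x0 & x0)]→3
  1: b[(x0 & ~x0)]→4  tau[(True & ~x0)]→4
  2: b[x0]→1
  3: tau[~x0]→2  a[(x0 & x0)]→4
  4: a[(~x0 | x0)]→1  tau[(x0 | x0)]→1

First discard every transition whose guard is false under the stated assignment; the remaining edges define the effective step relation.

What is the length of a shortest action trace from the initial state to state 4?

Answer: 2

Trace:
BFS to 4:
  depth 0: {0}
  depth 1: {2,3}
  depth 2: {1,4}
first hit 4 at d=2 via a·a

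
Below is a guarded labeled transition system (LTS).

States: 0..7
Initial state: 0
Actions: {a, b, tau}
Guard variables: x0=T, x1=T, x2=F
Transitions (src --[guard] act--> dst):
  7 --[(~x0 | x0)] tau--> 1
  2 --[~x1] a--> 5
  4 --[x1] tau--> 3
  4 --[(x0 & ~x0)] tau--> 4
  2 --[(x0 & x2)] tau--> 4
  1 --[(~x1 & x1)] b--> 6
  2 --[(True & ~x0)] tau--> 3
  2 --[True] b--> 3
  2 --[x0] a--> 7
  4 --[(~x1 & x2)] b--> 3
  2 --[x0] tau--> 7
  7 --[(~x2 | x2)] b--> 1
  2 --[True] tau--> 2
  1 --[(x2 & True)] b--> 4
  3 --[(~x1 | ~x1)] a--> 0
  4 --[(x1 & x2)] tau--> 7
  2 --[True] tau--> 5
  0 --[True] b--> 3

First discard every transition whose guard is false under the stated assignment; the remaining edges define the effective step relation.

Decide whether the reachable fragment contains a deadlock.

Answer: DEADLOCK at state 3

Trace:
R = {0,3}
  0: b→3  [1 exit(s)]
  3: ∅  [deadlock]
witness 3: b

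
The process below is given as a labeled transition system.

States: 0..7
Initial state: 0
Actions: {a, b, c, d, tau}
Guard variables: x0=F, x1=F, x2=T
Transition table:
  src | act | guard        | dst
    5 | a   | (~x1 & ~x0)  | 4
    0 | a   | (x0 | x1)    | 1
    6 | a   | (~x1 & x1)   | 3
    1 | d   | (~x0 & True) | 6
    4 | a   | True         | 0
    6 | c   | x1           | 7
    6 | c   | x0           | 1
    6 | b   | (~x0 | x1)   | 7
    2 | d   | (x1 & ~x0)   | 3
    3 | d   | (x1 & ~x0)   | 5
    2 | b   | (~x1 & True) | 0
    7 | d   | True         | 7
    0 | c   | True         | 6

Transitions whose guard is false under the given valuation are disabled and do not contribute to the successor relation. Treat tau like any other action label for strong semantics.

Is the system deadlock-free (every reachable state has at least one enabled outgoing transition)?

Reach set: {0,6,7}
  0: c→6  [deg 1]
  6: b→7  [deg 1]
  7: d→7  [deg 1]

Answer: DEADLOCK-FREE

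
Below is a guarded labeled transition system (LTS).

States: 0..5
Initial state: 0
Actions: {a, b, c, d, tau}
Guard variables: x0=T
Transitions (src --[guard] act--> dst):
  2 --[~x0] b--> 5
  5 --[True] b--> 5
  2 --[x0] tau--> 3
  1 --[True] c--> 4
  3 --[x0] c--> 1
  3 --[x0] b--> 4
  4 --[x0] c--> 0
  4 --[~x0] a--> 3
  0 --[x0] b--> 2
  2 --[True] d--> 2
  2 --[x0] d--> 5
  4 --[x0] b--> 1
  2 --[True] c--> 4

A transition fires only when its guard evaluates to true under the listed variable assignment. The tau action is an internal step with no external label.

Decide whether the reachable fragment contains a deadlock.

R = {0,1,2,3,4,5}
  0: b→2  [1 out]
  1: c→4  [1 out]
  2: c→4  d→2  d→5  tau→3  [4 out]
  3: b→4  c→1  [2 out]
  4: b→1  c→0  [2 out]
  5: b→5  [1 out]

Answer: DEADLOCK-FREE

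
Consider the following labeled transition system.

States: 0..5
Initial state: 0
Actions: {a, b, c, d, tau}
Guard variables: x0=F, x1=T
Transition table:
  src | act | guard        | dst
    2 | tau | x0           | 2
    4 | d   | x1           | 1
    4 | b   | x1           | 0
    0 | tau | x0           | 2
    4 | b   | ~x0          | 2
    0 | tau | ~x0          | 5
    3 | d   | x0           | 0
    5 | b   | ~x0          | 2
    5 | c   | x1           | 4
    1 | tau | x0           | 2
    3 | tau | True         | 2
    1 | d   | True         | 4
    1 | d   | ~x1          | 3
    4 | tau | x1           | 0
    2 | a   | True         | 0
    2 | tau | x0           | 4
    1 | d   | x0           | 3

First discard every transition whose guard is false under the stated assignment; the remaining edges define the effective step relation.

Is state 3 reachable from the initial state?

Answer: UNREACHABLE

Analysis:
10 transition(s) survive guard evaluation.
Layer 0: {0}
Layer 1: {5}  cumulative {0,5}
Layer 2: {2,4}  cumulative {0,2,4,5}
Layer 3: {1}  cumulative {0,1,2,4,5}
R = {0,1,2,4,5}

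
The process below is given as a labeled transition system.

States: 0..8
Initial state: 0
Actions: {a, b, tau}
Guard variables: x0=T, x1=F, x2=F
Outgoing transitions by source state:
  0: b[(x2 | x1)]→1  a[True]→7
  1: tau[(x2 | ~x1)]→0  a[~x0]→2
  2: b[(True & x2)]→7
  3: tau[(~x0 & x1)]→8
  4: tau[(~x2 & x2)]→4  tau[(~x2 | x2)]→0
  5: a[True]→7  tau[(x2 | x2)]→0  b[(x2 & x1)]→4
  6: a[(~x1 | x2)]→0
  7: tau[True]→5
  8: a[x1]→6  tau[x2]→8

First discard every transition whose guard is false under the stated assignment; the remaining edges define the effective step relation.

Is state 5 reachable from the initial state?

Answer: REACHABLE

Trace:
After dropping false guards: 6 live edges.
L0 = {0}
L1 = {7}  cumulative {0,7}
L2 = {5}  cumulative {0,5,7}
R = {0,5,7}
Path to 5: a·tau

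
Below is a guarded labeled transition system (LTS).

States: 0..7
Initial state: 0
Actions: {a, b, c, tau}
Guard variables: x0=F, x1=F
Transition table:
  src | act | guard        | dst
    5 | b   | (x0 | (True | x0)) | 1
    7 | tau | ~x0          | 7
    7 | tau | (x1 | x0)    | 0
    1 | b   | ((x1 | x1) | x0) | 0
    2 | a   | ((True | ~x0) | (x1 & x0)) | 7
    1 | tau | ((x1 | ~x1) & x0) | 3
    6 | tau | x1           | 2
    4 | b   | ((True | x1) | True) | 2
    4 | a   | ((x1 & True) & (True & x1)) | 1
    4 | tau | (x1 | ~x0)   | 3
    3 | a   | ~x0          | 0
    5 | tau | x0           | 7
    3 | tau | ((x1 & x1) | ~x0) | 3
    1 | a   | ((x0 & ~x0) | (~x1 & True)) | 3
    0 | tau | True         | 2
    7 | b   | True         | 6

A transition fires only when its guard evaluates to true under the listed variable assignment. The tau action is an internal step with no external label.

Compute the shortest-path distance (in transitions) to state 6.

Answer: 3

Trace:
BFS to 6:
  Layer 0: {0}
  Layer 1: {2}
  Layer 2: {7}
  Layer 3: {6}
6 enters at depth 3; path tau·a·b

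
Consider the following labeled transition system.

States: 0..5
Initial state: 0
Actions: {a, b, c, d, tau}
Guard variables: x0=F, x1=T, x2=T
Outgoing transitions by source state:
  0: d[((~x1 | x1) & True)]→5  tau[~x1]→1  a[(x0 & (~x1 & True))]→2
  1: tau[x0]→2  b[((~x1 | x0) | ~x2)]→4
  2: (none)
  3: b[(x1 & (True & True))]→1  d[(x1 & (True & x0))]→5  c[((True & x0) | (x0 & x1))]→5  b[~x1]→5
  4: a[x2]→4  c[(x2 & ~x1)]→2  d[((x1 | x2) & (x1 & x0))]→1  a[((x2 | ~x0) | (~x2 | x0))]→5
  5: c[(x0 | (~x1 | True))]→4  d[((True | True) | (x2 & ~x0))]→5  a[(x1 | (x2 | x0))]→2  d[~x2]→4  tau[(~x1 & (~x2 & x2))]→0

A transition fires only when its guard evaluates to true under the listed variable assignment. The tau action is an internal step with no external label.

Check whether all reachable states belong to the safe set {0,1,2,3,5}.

Answer: INVARIANT VIOLATED at state 4

Working:
Allowed set {0,1,2,3,5}
R = {0,2,4,5}
  0: ok
  2: ok
  4: ✗ unsafe
  5: ok
witness against invariant: d·c → 4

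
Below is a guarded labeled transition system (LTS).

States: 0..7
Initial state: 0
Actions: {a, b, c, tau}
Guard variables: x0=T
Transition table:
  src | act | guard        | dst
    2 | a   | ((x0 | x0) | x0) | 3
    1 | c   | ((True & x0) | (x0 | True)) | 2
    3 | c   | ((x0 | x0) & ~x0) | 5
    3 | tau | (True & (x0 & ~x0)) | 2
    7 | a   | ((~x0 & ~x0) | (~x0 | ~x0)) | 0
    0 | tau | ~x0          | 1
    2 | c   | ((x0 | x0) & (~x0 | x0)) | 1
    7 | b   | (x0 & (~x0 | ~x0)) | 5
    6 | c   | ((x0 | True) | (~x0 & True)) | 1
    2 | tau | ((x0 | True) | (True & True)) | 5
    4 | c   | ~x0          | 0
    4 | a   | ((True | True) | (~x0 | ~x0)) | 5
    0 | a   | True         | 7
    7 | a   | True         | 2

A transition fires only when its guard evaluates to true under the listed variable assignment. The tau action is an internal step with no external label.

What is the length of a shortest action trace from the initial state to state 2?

Layered search for 2:
  L0 = {0}
  L1 = {7}
  L2 = {2}
2 enters at depth 2; path a·a

Answer: 2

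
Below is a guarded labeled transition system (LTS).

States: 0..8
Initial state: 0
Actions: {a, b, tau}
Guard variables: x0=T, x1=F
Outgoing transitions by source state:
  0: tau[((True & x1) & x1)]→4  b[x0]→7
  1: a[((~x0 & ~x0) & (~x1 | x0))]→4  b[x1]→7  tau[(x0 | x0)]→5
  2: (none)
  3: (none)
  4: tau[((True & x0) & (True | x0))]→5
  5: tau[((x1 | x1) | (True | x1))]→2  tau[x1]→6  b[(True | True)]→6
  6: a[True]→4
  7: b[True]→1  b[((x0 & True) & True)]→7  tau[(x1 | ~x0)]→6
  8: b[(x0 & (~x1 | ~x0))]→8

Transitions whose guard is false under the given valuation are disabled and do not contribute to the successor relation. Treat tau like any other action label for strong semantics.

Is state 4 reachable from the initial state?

Guard filter leaves 9 enabled edge(s).
L0 = {0}
L1 = {7}  cumulative {0,7}
L2 = {1}  cumulative {0,1,7}
L3 = {5}  cumulative {0,1,5,7}
L4 = {2,6}  cumulative {0,1,2,5,6,7}
L5 = {4}  cumulative {0,1,2,4,5,6,7}
R = {0,1,2,4,5,6,7}
witness 4: b·b·tau·b·a

Answer: REACHABLE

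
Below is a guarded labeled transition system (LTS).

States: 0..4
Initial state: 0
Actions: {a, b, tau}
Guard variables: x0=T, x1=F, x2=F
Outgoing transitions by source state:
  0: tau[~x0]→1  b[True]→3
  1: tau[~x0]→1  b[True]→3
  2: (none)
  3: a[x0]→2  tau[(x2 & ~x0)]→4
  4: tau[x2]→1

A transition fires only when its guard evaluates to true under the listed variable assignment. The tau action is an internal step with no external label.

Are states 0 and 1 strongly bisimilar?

Answer: BISIMILAR

Analysis:
Bisimulation quotient by refinement:
  round 0: {{0,1,2,3,4}}
  round 1: {{0,1},{2,4},{3}}
Fixed point at round 2; 3 class(es).
class of 0: {0,1}; class of 1: {0,1}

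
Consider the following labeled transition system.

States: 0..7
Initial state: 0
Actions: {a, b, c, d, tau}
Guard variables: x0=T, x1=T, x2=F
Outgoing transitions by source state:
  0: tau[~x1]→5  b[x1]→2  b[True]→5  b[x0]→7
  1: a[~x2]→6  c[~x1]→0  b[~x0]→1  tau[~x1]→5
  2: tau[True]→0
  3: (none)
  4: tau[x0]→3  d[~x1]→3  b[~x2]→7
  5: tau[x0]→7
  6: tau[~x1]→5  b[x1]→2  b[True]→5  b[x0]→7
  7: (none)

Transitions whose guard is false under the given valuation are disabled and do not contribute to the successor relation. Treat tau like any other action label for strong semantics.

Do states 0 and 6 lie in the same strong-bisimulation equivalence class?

Refine partition for ~:
  π0 = {{0,1,2,3,4,5,6,7}}
  π1 = {{0,6},{1},{2,5},{3,7},{4}}
  π2 = {{0,6},{1},{2},{3,7},{4},{5}}
stable after 3 split(s): 6 block(s)
[0]={0,6}  [6]={0,6}

Answer: BISIMILAR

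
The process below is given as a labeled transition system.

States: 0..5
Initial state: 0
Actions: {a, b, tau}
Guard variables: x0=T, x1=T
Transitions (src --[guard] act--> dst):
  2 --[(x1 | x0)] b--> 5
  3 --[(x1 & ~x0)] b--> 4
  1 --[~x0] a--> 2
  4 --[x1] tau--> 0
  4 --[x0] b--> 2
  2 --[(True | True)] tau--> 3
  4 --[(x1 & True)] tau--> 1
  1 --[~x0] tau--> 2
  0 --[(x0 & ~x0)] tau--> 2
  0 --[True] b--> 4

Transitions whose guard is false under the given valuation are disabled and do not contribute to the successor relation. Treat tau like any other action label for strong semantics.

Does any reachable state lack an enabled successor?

Answer: DEADLOCK at state 1

Analysis:
R = {0,1,2,3,4,5}
  0: b→4  [deg 1]
  1: ∅  [STUCK]
  2: b→5  tau→3  [deg 2]
  3: ∅  [STUCK]
  4: b→2  tau→0  tau→1  [deg 3]
  5: ∅  [STUCK]
Path to 1: b·tau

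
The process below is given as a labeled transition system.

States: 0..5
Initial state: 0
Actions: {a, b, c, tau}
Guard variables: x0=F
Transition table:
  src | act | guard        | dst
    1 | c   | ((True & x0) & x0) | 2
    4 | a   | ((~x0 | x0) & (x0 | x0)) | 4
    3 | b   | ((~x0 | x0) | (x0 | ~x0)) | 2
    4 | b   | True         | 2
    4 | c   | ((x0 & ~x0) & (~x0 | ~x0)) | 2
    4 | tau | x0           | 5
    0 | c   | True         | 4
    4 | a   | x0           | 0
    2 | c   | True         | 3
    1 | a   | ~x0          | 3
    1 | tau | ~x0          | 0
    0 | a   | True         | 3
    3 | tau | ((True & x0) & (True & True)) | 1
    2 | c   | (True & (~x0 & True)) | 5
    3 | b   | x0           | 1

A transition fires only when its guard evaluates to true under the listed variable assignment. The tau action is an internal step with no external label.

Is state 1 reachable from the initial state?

8 transition(s) survive guard evaluation.
L0 = {0}
L1 = {3,4}  cumulative {0,3,4}
L2 = {2}  cumulative {0,2,3,4}
L3 = {5}  cumulative {0,2,3,4,5}
Reach set: {0,2,3,4,5}

Answer: UNREACHABLE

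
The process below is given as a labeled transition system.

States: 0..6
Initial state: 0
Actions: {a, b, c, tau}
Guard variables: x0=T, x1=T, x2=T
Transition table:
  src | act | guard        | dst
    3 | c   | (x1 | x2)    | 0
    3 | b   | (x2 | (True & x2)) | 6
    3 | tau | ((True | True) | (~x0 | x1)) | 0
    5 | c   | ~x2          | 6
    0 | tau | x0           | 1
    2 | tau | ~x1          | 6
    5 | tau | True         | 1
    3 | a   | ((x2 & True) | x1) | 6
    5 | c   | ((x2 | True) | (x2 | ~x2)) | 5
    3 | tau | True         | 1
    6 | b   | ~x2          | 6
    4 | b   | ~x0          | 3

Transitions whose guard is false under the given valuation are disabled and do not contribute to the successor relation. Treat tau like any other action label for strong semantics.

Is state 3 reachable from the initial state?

Answer: UNREACHABLE

Trace:
Guard filter leaves 8 enabled edge(s).
L0 = {0}
L1 = {1}  cumulative {0,1}
R = {0,1}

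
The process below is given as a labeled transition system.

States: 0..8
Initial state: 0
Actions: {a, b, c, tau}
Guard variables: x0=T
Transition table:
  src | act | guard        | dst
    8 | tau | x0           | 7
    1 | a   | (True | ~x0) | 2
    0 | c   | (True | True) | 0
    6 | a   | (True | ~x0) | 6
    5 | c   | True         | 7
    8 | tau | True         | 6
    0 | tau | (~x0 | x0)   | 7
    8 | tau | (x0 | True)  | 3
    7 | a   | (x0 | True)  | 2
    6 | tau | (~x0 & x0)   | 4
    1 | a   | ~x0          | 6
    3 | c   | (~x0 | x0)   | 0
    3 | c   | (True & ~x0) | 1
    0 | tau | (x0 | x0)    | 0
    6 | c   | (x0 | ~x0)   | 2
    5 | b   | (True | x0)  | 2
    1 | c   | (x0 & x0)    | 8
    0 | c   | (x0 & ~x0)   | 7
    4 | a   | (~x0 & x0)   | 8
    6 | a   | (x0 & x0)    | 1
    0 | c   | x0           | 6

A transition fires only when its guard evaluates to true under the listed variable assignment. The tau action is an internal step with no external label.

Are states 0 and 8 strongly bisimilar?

Answer: NOT BISIMILAR

Working:
Compute ~ classes (split until stable):
  round 0: {{0,1,2,3,4,5,6,7,8}}
  round 1: {{0},{1,6},{2,4},{3},{5},{7},{8}}
  round 2: {{0},{1},{2,4},{3},{5},{6},{7},{8}}
stable after 3 split(s): 8 block(s)
class of 0: {0}; class of 8: {8}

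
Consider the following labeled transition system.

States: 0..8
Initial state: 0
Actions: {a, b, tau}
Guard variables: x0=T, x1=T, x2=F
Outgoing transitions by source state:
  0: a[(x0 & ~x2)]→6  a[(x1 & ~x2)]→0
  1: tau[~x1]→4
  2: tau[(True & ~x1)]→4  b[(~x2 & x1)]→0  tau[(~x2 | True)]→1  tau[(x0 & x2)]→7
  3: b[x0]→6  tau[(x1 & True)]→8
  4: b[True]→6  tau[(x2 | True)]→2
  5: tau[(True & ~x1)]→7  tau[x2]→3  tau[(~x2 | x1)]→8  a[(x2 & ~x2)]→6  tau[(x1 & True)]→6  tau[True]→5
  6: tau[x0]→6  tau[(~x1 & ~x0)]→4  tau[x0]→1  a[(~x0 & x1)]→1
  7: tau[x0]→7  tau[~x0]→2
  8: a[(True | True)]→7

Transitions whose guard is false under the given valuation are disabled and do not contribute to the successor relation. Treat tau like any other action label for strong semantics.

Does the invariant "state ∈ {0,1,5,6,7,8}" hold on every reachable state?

Allowed set {0,1,5,6,7,8}
Reach set: {0,1,6}
  0: ok
  1: ok
  6: ok

Answer: INVARIANT HOLDS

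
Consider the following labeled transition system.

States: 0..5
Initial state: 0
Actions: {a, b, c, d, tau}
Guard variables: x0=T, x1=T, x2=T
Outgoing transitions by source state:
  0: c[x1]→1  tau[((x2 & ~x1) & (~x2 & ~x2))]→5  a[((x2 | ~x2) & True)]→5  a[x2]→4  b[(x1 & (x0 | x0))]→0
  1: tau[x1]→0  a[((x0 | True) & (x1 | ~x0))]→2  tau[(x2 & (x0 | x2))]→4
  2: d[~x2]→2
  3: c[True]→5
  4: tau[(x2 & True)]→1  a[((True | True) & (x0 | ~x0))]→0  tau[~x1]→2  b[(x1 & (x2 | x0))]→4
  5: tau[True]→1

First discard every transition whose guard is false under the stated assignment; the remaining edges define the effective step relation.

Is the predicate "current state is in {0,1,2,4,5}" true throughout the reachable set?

Answer: INVARIANT HOLDS

Analysis:
Allowed set {0,1,2,4,5}
Reachable = {0,1,2,4,5}
  0: safe
  1: safe
  2: safe
  4: safe
  5: safe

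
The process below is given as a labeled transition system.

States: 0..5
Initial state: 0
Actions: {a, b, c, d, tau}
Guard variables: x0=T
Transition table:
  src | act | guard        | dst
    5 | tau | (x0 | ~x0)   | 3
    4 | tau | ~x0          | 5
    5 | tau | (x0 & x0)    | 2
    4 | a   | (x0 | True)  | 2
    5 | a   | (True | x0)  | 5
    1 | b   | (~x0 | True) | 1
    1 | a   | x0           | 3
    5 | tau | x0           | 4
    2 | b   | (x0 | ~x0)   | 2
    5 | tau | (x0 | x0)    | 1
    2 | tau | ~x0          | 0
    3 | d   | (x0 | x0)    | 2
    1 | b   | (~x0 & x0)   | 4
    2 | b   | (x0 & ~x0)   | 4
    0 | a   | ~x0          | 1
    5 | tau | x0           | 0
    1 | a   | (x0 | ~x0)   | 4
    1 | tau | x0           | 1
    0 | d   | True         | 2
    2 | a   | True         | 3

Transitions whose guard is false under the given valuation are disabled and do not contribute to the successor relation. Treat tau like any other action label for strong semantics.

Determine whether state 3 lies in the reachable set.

Guard filter leaves 15 enabled edge(s).
depth 0: {0}
depth 1: {2}  now seen {0,2}
depth 2: {3}  now seen {0,2,3}
R = {0,2,3}
Path to 3: d·a

Answer: REACHABLE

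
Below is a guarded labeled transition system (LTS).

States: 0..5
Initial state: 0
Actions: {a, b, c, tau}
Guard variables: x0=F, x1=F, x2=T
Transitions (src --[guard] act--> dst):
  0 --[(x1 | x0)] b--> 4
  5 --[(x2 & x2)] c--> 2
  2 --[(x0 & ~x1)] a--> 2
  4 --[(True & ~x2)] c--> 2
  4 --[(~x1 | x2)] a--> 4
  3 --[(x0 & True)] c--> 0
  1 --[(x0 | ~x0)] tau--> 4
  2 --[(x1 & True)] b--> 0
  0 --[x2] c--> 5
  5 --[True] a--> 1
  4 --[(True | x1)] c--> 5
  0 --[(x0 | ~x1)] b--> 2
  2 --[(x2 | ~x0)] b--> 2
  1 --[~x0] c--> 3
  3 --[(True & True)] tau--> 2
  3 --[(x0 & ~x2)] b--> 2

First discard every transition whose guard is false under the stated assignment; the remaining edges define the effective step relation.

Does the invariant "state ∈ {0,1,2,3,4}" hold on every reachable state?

Answer: INVARIANT VIOLATED at state 5

Trace:
Inv-set: {0,1,2,3,4}
R = {0,1,2,3,4,5}
  0: ✓
  1: ✓
  2: ✓
  3: ✓
  4: ✓
  5: VIOLATES
counterexample path to 5: c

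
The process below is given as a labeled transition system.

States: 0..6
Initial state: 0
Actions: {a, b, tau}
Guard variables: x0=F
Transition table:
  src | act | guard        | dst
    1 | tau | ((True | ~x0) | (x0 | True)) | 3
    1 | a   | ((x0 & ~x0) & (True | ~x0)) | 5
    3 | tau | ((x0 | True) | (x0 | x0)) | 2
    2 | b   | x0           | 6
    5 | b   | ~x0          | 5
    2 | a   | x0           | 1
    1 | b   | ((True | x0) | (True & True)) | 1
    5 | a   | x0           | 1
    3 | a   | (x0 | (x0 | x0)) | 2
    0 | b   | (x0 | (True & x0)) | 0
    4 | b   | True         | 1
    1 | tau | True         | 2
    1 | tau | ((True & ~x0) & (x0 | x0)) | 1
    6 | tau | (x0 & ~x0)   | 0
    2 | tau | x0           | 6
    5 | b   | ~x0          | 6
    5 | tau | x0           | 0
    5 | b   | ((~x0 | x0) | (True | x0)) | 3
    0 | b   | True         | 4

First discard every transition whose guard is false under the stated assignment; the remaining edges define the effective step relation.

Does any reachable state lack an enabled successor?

Answer: DEADLOCK at state 2

Analysis:
Reachable = {0,1,2,3,4}
  0: b→4  [1 exit(s)]
  1: b→1  tau→2  tau→3  [3 exit(s)]
  2: ∅  [STUCK]
  3: tau→2  [1 exit(s)]
  4: b→1  [1 exit(s)]
Path to 2: b·b·tau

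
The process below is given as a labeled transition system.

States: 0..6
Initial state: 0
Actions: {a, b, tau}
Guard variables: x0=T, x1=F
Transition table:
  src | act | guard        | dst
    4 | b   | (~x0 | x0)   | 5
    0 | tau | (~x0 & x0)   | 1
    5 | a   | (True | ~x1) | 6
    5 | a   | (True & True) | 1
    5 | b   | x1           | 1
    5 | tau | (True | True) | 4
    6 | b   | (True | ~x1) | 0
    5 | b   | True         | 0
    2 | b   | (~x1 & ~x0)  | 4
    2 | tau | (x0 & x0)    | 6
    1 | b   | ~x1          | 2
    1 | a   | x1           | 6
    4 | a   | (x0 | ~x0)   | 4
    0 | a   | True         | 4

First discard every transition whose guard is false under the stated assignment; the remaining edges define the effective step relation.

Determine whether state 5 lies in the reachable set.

Guard filter leaves 10 enabled edge(s).
depth 0: {0}
depth 1: {4}  now seen {0,4}
depth 2: {5}  now seen {0,4,5}
depth 3: {1,6}  now seen {0,1,4,5,6}
depth 4: {2}  now seen {0,1,2,4,5,6}
R = {0,1,2,4,5,6}
witness 5: a·b

Answer: REACHABLE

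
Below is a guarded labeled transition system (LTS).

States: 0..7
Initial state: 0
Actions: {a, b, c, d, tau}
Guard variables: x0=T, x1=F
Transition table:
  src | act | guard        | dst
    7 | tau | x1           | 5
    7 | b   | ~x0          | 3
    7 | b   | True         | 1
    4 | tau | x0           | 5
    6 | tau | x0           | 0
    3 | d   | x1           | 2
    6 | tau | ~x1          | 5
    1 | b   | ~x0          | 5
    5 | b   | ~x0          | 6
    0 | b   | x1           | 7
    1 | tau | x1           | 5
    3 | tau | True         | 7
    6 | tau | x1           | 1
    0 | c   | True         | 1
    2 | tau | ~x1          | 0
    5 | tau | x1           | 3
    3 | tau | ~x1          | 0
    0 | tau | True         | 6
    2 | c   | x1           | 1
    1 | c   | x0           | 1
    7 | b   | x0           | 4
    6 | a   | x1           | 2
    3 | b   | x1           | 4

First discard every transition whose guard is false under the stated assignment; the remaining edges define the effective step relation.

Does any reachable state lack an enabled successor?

Answer: DEADLOCK at state 5

Working:
Reach set: {0,1,5,6}
  0: c→1  tau→6  [2 exit(s)]
  1: c→1  [1 exit(s)]
  5: ∅  [deadlock]
  6: tau→0  tau→5  [2 exit(s)]
Path to 5: tau·tau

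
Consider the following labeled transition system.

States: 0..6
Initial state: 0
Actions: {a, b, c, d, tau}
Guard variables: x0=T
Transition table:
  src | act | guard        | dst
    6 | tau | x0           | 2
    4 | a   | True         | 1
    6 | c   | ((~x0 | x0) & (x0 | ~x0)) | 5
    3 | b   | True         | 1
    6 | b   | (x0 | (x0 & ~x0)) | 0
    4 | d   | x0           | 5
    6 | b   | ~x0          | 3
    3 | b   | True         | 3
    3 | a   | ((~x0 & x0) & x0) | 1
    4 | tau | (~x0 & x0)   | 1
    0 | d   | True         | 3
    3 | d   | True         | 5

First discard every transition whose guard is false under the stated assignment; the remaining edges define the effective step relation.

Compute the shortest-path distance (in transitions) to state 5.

Answer: 2

Trace:
Layered search for 5:
  depth 0: {0}
  depth 1: {3}
  depth 2: {1,5}
5 enters at depth 2; path d·d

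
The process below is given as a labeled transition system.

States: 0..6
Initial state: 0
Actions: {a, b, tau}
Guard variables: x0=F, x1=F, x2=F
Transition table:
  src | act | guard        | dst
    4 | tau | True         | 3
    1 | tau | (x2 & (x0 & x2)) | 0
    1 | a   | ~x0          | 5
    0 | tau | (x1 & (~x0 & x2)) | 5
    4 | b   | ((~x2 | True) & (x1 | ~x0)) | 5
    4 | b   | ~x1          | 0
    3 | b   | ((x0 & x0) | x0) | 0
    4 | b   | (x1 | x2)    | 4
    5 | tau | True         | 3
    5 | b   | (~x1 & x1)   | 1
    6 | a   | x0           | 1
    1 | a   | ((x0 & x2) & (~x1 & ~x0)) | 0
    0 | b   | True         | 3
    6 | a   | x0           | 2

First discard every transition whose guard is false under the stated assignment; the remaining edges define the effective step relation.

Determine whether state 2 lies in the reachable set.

Guard filter leaves 6 enabled edge(s).
L0 = {0}
L1 = {3}  cumulative {0,3}
R = {0,3}

Answer: UNREACHABLE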